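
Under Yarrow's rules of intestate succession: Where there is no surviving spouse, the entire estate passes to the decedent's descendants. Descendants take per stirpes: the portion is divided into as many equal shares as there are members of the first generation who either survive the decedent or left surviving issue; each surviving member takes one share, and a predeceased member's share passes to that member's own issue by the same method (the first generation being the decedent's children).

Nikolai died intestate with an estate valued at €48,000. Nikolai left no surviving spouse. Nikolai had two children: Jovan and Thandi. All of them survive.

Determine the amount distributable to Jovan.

The entire €48,000 passes to the descendants.
That amount (€48,000) is divided into 2 shares of €24,000: Jovan and Thandi each take €24,000.

Jovan receives €24,000.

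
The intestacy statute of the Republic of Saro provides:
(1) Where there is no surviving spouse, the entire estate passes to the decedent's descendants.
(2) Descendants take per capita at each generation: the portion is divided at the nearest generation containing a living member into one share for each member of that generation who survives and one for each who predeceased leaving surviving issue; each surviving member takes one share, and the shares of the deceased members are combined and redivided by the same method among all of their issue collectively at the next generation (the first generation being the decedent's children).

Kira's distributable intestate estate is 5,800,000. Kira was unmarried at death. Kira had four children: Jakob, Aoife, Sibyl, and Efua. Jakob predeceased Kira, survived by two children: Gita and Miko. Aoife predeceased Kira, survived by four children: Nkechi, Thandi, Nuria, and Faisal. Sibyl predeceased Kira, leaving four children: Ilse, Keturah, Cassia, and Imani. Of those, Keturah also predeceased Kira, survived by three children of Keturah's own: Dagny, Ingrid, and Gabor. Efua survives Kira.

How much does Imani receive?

The entire 5,800,000 passes to the descendants.
That amount (5,800,000) is divided at the children's generation into 4 shares of 1,450,000. Efua takes 1,450,000. The 3 shares of the deceased (Jakob, Aoife, and Sibyl) are combined into a pool of 4,350,000.
That pool (4,350,000) is divided at the grandchildren's generation into 10 shares of 435,000. Gita, Miko, Nkechi, Thandi, Nuria, Faisal, Ilse, Cassia, and Imani each take 435,000. The remaining share for the deceased Keturah (435,000) is carried to the next generation.
That pool (435,000) is divided at the great-grandchildren's generation equally among Dagny, Ingrid, and Gabor: 145,000 each.

Imani receives 435,000.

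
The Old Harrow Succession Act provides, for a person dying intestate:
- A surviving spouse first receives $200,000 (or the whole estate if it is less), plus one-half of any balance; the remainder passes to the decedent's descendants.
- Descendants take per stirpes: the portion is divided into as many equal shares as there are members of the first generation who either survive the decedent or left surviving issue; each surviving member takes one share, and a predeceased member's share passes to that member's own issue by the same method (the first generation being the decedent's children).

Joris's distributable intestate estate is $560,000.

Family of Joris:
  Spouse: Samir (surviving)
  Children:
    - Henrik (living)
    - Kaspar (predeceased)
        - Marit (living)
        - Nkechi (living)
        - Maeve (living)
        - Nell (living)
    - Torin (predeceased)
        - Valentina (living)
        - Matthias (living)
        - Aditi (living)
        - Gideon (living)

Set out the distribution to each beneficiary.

Samir first takes $200,000, leaving a balance of $360,000. Samir then takes one-half of the balance ($180,000), for a total of $380,000. The remaining $180,000 passes to the descendants.
The descendants' portion ($180,000) is divided into 3 shares of $60,000: Henrik takes $60,000; Kaspar's $60,000 share passes to Kaspar's issue; Torin's $60,000 share passes to Torin's issue.
Kaspar's share ($60,000) is divided into 4 shares of $15,000: Marit, Nkechi, Maeve, and Nell each take $15,000.
Torin's share ($60,000) is divided into 4 shares of $15,000: Valentina, Matthias, Aditi, and Gideon each take $15,000.

Samir: $380,000; Henrik: $60,000; Marit: $15,000; Nkechi: $15,000; Maeve: $15,000; Nell: $15,000; Valentina: $15,000; Matthias: $15,000; Aditi: $15,000; Gideon: $15,000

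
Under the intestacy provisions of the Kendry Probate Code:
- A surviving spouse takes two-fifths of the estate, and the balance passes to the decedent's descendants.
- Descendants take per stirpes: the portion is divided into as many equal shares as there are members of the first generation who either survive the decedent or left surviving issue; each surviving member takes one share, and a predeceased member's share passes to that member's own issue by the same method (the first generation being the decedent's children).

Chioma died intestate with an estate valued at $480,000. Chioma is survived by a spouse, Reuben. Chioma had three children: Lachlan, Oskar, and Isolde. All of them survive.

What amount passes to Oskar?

Oskar receives $96,000.

Reuben takes two-fifths of $480,000 = $192,000. The remaining $288,000 passes to the descendants.
The descendants' portion ($288,000) is divided into 3 shares of $96,000: Lachlan, Oskar, and Isolde each take $96,000.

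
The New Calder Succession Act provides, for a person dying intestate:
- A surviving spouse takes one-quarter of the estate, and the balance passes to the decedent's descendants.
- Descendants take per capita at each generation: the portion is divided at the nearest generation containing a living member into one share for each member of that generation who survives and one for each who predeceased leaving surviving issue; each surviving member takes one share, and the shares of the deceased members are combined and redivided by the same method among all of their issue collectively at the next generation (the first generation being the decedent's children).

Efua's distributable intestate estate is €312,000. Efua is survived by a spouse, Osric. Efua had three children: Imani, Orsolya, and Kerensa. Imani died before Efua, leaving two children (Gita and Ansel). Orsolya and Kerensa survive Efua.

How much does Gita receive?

Osric takes one-quarter of €312,000 = €78,000. The remaining €234,000 passes to the descendants.
The descendants' portion (€234,000) is divided at the children's generation into 3 shares of €78,000. Orsolya and Kerensa each take €78,000. The remaining share for the deceased Imani (€78,000) is carried to the next generation.
That pool (€78,000) is divided at the grandchildren's generation equally among Gita and Ansel: €39,000 each.

Gita receives €39,000.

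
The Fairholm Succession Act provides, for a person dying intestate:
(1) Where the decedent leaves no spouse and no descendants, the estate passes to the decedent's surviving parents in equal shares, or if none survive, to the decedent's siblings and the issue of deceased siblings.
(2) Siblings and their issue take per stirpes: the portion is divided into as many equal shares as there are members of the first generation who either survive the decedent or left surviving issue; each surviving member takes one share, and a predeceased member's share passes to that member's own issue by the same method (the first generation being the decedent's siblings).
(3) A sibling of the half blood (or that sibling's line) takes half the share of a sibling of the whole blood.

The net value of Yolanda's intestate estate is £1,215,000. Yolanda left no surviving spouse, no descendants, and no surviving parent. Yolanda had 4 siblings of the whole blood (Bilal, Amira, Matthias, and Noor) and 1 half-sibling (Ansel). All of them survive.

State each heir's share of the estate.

The entire £1,215,000 passes to the siblings and their issue.
Counting each half-blood sibling's line as half a unit, there are 9/2 units in £1,215,000, so one unit is £270,000. Whole-blood lines (Bilal, Amira, Matthias, and Noor) take £270,000 each; half-blood lines (Ansel) take £135,000 each.

Bilal: £270,000; Amira: £270,000; Matthias: £270,000; Ansel: £135,000; Noor: £270,000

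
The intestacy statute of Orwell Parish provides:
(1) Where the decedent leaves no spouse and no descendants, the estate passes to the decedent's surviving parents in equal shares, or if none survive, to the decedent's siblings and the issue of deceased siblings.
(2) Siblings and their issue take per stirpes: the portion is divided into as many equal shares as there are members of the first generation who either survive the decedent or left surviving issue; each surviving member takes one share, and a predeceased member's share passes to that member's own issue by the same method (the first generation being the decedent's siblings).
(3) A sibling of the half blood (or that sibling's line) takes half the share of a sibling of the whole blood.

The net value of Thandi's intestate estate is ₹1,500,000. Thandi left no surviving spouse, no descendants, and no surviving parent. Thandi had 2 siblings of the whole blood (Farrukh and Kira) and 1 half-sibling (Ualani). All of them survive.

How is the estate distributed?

The entire ₹1,500,000 passes to the siblings and their issue.
Counting each half-blood sibling's line as half a unit, there are 5/2 units in ₹1,500,000, so one unit is ₹600,000. Whole-blood lines (Farrukh and Kira) take ₹600,000 each; half-blood lines (Ualani) take ₹300,000 each.

Ualani: ₹300,000; Farrukh: ₹600,000; Kira: ₹600,000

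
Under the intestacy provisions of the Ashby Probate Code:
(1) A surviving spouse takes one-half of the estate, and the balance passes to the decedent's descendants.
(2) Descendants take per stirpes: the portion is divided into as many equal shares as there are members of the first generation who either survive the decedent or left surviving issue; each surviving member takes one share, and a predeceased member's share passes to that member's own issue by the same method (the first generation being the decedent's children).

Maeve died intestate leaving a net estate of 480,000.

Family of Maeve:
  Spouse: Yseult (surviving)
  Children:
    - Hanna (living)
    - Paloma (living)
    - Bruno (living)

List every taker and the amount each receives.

Yseult takes one-half of 480,000 = 240,000. The remaining 240,000 passes to the descendants.
The descendants' portion (240,000) is divided into 3 shares of 80,000: Hanna, Paloma, and Bruno each take 80,000.

Yseult: 240,000; Hanna: 80,000; Paloma: 80,000; Bruno: 80,000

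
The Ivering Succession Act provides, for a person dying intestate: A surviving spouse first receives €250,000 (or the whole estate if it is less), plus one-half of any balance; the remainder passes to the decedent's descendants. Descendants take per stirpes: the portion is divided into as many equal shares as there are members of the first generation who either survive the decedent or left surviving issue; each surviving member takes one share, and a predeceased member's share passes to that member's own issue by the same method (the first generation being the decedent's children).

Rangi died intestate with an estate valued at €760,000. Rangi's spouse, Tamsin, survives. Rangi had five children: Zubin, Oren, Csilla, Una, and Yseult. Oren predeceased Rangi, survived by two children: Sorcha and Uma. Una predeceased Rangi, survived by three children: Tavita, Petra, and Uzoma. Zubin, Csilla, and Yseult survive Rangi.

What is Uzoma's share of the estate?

Uzoma receives €17,000.

Tamsin first takes €250,000, leaving a balance of €510,000. Tamsin then takes one-half of the balance (€255,000), for a total of €505,000. The remaining €255,000 passes to the descendants.
The descendants' portion (€255,000) is divided into 5 shares of €51,000: Zubin, Csilla, and Yseult each take €51,000; Oren's €51,000 share passes to Oren's issue; Una's €51,000 share passes to Una's issue.
Oren's share (€51,000) is divided into 2 shares of €25,500: Sorcha and Uma each take €25,500.
Una's share (€51,000) is divided into 3 shares of €17,000: Tavita, Petra, and Uzoma each take €17,000.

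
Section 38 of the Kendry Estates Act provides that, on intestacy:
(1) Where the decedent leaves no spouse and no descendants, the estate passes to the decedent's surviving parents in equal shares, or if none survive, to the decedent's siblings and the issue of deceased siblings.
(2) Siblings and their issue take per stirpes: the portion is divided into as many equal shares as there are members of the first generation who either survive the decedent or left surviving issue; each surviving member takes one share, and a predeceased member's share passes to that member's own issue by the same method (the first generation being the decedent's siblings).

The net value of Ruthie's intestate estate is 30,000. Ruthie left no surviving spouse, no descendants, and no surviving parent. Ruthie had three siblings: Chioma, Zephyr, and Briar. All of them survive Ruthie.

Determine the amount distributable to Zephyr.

The entire 30,000 passes to the siblings and their issue.
That amount (30,000) is divided into 3 shares of 10,000: Chioma, Zephyr, and Briar each take 10,000.

Zephyr receives 10,000.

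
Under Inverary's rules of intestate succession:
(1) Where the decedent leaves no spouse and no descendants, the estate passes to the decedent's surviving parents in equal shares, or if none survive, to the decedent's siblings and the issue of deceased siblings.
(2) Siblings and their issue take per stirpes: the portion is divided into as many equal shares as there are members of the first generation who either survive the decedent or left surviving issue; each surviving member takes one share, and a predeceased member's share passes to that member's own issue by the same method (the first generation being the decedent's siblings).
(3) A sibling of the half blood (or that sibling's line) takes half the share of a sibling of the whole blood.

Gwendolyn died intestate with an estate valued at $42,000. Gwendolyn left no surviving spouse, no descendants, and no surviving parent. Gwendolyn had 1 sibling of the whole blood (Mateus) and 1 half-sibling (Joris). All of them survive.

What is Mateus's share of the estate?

The entire $42,000 passes to the siblings and their issue.
Counting each half-blood sibling's line as half a unit, there are 3/2 units in $42,000, so one unit is $28,000. Whole-blood lines (Mateus) take $28,000 each; half-blood lines (Joris) take $14,000 each.

Mateus receives $28,000.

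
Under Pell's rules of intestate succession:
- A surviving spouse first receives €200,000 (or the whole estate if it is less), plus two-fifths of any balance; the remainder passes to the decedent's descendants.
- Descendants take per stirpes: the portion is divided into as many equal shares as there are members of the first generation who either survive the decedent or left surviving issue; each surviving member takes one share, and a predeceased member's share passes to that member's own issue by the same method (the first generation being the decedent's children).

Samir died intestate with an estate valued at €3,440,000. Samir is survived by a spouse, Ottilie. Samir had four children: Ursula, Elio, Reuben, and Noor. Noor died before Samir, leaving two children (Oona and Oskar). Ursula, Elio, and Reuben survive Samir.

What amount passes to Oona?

Ottilie first takes €200,000, leaving a balance of €3,240,000. Ottilie then takes two-fifths of the balance (€1,296,000), for a total of €1,496,000. The remaining €1,944,000 passes to the descendants.
The descendants' portion (€1,944,000) is divided into 4 shares of €486,000: Ursula, Elio, and Reuben each take €486,000; Noor's €486,000 share passes to Noor's issue.
Noor's share (€486,000) is divided into 2 shares of €243,000: Oona and Oskar each take €243,000.

Oona receives €243,000.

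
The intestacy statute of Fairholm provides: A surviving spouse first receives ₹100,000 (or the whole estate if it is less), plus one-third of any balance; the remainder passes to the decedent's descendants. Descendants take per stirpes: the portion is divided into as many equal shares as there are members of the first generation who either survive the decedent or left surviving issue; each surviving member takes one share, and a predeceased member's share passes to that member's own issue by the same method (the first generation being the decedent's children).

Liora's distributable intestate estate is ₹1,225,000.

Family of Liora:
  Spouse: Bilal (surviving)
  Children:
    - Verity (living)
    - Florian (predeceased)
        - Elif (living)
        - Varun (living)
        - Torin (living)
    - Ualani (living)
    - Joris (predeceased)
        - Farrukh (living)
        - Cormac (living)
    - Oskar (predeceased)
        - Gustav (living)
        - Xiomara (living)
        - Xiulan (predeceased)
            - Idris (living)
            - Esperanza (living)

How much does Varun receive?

Bilal first takes ₹100,000, leaving a balance of ₹1,125,000. Bilal then takes one-third of the balance (₹375,000), for a total of ₹475,000. The remaining ₹750,000 passes to the descendants.
The descendants' portion (₹750,000) is divided into 5 shares of ₹150,000: Verity and Ualani each take ₹150,000; Florian's ₹150,000 share passes to Florian's issue; Joris's ₹150,000 share passes to Joris's issue; Oskar's ₹150,000 share passes to Oskar's issue.
Florian's share (₹150,000) is divided into 3 shares of ₹50,000: Elif, Varun, and Torin each take ₹50,000.
Joris's share (₹150,000) is divided into 2 shares of ₹75,000: Farrukh and Cormac each take ₹75,000.
Oskar's share (₹150,000) is divided into 3 shares of ₹50,000: Gustav and Xiomara each take ₹50,000; Xiulan's ₹50,000 share passes to Xiulan's issue.
Xiulan's share (₹50,000) is divided into 2 shares of ₹25,000: Idris and Esperanza each take ₹25,000.

Varun receives ₹50,000.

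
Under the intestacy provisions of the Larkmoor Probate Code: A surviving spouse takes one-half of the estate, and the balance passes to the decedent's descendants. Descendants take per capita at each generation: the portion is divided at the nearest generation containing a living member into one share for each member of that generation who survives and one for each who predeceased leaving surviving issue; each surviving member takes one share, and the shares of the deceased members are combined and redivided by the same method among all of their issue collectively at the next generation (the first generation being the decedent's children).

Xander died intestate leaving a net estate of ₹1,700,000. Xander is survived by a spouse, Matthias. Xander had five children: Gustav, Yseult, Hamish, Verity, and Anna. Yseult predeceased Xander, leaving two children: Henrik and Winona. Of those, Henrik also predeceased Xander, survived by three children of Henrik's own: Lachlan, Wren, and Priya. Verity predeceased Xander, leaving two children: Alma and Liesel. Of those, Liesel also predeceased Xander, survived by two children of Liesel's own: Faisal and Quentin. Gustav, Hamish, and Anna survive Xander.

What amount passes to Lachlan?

Lachlan receives ₹34,000.

Matthias takes one-half of ₹1,700,000 = ₹850,000. The remaining ₹850,000 passes to the descendants.
The descendants' portion (₹850,000) is divided at the children's generation into 5 shares of ₹170,000. Gustav, Hamish, and Anna each take ₹170,000. The 2 shares of the deceased (Yseult and Verity) are combined into a pool of ₹340,000.
That pool (₹340,000) is divided at the grandchildren's generation into 4 shares of ₹85,000. Winona and Alma each take ₹85,000. The 2 shares of the deceased (Henrik and Liesel) are combined into a pool of ₹170,000.
That pool (₹170,000) is divided at the great-grandchildren's generation equally among Lachlan, Wren, Priya, Faisal, and Quentin: ₹34,000 each.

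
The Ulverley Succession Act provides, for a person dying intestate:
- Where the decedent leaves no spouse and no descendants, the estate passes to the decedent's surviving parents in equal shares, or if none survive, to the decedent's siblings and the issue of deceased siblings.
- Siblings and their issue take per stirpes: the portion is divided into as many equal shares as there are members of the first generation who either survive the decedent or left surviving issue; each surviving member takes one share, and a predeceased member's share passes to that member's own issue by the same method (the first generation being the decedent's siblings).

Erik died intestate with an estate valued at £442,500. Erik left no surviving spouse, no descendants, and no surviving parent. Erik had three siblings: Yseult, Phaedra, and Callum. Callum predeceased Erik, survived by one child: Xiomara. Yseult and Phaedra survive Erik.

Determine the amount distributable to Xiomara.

Xiomara receives £147,500.

The entire £442,500 passes to the siblings and their issue.
That amount (£442,500) is divided into 3 shares of £147,500: Yseult and Phaedra each take £147,500; Callum's £147,500 share passes to Callum's issue.
Callum's share (£147,500) passes entirely to Xiomara.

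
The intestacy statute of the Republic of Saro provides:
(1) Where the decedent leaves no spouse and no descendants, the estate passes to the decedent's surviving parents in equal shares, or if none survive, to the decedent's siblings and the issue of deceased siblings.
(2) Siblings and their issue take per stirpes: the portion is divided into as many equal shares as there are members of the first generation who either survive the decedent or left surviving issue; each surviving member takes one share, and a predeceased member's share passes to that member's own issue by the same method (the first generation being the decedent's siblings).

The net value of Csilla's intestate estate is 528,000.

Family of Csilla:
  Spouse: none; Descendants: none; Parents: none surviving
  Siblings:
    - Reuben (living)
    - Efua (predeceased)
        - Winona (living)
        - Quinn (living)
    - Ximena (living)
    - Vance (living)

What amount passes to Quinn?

Quinn receives 66,000.

The entire 528,000 passes to the siblings and their issue.
That amount (528,000) is divided into 4 shares of 132,000: Reuben, Ximena, and Vance each take 132,000; Efua's 132,000 share passes to Efua's issue.
Efua's share (132,000) is divided into 2 shares of 66,000: Winona and Quinn each take 66,000.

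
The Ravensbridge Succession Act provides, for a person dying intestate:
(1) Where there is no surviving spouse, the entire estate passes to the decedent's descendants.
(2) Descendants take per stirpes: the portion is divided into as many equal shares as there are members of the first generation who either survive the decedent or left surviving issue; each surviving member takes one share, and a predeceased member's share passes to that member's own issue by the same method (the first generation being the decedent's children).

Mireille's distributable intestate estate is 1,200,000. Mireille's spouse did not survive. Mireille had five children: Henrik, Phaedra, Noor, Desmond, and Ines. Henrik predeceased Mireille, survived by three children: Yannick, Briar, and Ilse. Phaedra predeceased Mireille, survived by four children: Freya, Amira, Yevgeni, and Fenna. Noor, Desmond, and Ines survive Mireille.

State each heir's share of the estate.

Yannick: 80,000; Briar: 80,000; Ilse: 80,000; Freya: 60,000; Amira: 60,000; Yevgeni: 60,000; Fenna: 60,000; Noor: 240,000; Desmond: 240,000; Ines: 240,000

The entire 1,200,000 passes to the descendants.
That amount (1,200,000) is divided into 5 shares of 240,000: Noor, Desmond, and Ines each take 240,000; Henrik's 240,000 share passes to Henrik's issue; Phaedra's 240,000 share passes to Phaedra's issue.
Henrik's share (240,000) is divided into 3 shares of 80,000: Yannick, Briar, and Ilse each take 80,000.
Phaedra's share (240,000) is divided into 4 shares of 60,000: Freya, Amira, Yevgeni, and Fenna each take 60,000.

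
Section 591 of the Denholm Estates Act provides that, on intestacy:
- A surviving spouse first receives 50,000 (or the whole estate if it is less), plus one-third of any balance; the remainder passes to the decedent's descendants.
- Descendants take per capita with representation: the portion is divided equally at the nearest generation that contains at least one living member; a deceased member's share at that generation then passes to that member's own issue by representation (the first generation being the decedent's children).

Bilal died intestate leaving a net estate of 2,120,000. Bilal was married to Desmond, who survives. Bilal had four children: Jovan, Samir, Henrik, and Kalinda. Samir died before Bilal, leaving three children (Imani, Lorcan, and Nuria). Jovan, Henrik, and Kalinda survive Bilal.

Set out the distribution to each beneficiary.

Desmond first takes 50,000, leaving a balance of 2,070,000. Desmond then takes one-third of the balance (690,000), for a total of 740,000. The remaining 1,380,000 passes to the descendants.
The descendants' portion (1,380,000) is divided into 4 shares of 345,000: Jovan, Henrik, and Kalinda each take 345,000; Samir's 345,000 share passes to Samir's issue.
Samir's share (345,000) is divided into 3 shares of 115,000: Imani, Lorcan, and Nuria each take 115,000.

Desmond: 740,000; Jovan: 345,000; Imani: 115,000; Lorcan: 115,000; Nuria: 115,000; Henrik: 345,000; Kalinda: 345,000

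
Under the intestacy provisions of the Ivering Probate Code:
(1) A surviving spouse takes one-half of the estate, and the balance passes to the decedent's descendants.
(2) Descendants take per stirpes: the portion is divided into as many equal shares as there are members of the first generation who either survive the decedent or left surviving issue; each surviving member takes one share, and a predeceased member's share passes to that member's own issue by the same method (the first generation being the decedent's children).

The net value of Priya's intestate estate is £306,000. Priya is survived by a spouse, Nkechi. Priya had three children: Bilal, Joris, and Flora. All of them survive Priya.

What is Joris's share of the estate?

Nkechi takes one-half of £306,000 = £153,000. The remaining £153,000 passes to the descendants.
The descendants' portion (£153,000) is divided into 3 shares of £51,000: Bilal, Joris, and Flora each take £51,000.

Joris receives £51,000.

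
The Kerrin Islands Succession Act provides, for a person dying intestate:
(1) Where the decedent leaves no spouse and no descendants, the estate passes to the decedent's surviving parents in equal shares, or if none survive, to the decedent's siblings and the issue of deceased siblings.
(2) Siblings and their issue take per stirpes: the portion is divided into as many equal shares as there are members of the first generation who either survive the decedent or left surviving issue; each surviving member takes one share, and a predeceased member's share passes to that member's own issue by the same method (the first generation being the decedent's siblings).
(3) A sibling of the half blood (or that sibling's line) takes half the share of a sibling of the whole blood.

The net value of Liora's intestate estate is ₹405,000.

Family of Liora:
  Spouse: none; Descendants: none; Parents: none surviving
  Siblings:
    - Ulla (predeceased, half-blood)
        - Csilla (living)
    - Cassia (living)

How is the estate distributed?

Csilla: ₹135,000; Cassia: ₹270,000

The entire ₹405,000 passes to the siblings and their issue.
Counting each half-blood sibling's line as half a unit, there are 3/2 units in ₹405,000, so one unit is ₹270,000. Whole-blood lines (Cassia) take ₹270,000 each; half-blood lines (Ulla) take ₹135,000 each.
Ulla's share (₹135,000) passes entirely to Csilla.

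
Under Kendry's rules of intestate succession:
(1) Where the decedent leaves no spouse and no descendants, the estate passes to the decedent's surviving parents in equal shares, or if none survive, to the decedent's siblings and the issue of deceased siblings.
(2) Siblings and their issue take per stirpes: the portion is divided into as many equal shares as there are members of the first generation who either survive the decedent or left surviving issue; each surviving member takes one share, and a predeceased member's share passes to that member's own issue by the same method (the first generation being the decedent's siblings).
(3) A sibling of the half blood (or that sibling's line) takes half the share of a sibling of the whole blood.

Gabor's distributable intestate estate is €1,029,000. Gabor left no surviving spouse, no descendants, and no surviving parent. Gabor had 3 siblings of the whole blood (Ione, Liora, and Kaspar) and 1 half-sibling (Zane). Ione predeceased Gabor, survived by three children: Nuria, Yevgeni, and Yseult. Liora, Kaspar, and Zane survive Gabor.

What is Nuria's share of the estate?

Nuria receives €98,000.

The entire €1,029,000 passes to the siblings and their issue.
Counting each half-blood sibling's line as half a unit, there are 7/2 units in €1,029,000, so one unit is €294,000. Whole-blood lines (Ione, Liora, and Kaspar) take €294,000 each; half-blood lines (Zane) take €147,000 each.
Ione's share (€294,000) is divided into 3 shares of €98,000: Nuria, Yevgeni, and Yseult each take €98,000.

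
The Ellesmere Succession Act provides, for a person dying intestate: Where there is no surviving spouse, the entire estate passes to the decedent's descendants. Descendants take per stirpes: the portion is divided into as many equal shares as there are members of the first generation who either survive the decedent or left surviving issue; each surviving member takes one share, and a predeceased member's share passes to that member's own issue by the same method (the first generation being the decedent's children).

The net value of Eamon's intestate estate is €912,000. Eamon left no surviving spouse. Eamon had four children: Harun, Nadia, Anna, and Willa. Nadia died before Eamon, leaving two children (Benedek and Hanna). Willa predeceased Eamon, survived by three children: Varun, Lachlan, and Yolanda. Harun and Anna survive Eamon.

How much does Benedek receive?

The entire €912,000 passes to the descendants.
That amount (€912,000) is divided into 4 shares of €228,000: Harun and Anna each take €228,000; Nadia's €228,000 share passes to Nadia's issue; Willa's €228,000 share passes to Willa's issue.
Nadia's share (€228,000) is divided into 2 shares of €114,000: Benedek and Hanna each take €114,000.
Willa's share (€228,000) is divided into 3 shares of €76,000: Varun, Lachlan, and Yolanda each take €76,000.

Benedek receives €114,000.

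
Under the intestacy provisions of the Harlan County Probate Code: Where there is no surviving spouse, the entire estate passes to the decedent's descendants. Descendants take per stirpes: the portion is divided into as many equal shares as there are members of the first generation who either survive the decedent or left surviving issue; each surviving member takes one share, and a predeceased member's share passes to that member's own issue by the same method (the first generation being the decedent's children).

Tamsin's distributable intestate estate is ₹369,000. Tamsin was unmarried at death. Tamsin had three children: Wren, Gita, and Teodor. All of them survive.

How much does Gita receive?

The entire ₹369,000 passes to the descendants.
That amount (₹369,000) is divided into 3 shares of ₹123,000: Wren, Gita, and Teodor each take ₹123,000.

Gita receives ₹123,000.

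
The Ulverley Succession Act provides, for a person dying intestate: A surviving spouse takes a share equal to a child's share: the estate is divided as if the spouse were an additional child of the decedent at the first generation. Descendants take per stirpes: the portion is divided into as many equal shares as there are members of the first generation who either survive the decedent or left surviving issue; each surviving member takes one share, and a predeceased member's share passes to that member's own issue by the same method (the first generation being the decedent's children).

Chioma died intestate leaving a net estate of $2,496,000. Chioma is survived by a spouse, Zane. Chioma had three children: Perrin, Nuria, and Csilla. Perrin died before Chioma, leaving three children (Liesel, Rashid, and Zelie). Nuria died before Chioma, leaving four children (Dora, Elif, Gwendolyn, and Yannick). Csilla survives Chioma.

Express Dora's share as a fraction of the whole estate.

Dora receives 1/16 of the estate.

The spouse counts as an additional share at the children's level, so there are 4 primary shares of $624,000. Zane takes one such share ($624,000).
The children's combined portion ($1,872,000) is divided into 3 shares of $624,000: Csilla takes $624,000; Perrin's $624,000 share passes to Perrin's issue; Nuria's $624,000 share passes to Nuria's issue.
Perrin's share ($624,000) is divided into 3 shares of $208,000: Liesel, Rashid, and Zelie each take $208,000.
Nuria's share ($624,000) is divided into 4 shares of $156,000: Dora, Elif, Gwendolyn, and Yannick each take $156,000.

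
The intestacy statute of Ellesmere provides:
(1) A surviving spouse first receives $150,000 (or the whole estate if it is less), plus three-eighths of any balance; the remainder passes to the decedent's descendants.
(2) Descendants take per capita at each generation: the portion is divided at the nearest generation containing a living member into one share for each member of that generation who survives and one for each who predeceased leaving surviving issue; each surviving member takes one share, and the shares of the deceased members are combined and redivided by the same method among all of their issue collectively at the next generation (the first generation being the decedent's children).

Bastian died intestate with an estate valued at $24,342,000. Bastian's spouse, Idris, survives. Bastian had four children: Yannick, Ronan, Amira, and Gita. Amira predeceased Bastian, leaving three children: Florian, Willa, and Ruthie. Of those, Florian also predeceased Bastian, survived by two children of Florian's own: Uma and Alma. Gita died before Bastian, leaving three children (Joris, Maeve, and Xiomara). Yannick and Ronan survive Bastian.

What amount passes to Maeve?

Idris first takes $150,000, leaving a balance of $24,192,000. Idris then takes three-eighths of the balance ($9,072,000), for a total of $9,222,000. The remaining $15,120,000 passes to the descendants.
The descendants' portion ($15,120,000) is divided at the children's generation into 4 shares of $3,780,000. Yannick and Ronan each take $3,780,000. The 2 shares of the deceased (Amira and Gita) are combined into a pool of $7,560,000.
That pool ($7,560,000) is divided at the grandchildren's generation into 6 shares of $1,260,000. Willa, Ruthie, Joris, Maeve, and Xiomara each take $1,260,000. The remaining share for the deceased Florian ($1,260,000) is carried to the next generation.
That pool ($1,260,000) is divided at the great-grandchildren's generation equally among Uma and Alma: $630,000 each.

Maeve receives $1,260,000.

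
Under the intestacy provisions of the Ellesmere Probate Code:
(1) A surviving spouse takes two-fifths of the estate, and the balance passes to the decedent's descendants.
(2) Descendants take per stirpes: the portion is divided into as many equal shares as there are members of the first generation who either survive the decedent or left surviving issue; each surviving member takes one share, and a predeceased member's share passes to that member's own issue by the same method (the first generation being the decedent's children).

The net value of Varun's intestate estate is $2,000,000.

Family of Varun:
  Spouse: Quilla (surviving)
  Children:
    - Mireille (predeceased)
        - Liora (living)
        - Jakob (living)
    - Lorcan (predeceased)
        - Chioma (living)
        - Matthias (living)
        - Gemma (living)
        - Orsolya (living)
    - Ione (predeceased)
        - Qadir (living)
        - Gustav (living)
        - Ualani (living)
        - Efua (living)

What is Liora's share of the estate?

Liora receives $200,000.

Quilla takes two-fifths of $2,000,000 = $800,000. The remaining $1,200,000 passes to the descendants.
The descendants' portion ($1,200,000) is divided into 3 shares of $400,000: Mireille's $400,000 share passes to Mireille's issue; Lorcan's $400,000 share passes to Lorcan's issue; Ione's $400,000 share passes to Ione's issue.
Mireille's share ($400,000) is divided into 2 shares of $200,000: Liora and Jakob each take $200,000.
Lorcan's share ($400,000) is divided into 4 shares of $100,000: Chioma, Matthias, Gemma, and Orsolya each take $100,000.
Ione's share ($400,000) is divided into 4 shares of $100,000: Qadir, Gustav, Ualani, and Efua each take $100,000.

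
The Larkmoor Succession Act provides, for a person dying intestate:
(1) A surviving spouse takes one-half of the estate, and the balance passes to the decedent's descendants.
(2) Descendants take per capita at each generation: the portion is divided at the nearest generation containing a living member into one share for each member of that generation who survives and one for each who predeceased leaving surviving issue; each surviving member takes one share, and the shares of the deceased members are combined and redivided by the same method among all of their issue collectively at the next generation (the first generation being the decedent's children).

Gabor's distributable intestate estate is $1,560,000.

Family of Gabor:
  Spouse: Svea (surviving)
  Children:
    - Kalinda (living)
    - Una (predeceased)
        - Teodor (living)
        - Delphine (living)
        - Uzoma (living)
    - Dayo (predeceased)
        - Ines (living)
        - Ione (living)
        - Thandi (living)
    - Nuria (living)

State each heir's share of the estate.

Svea: $780,000; Kalinda: $195,000; Teodor: $65,000; Delphine: $65,000; Uzoma: $65,000; Ines: $65,000; Ione: $65,000; Thandi: $65,000; Nuria: $195,000

Svea takes one-half of $1,560,000 = $780,000. The remaining $780,000 passes to the descendants.
The descendants' portion ($780,000) is divided at the children's generation into 4 shares of $195,000. Kalinda and Nuria each take $195,000. The 2 shares of the deceased (Una and Dayo) are combined into a pool of $390,000.
That pool ($390,000) is divided at the grandchildren's generation equally among Teodor, Delphine, Uzoma, Ines, Ione, and Thandi: $65,000 each.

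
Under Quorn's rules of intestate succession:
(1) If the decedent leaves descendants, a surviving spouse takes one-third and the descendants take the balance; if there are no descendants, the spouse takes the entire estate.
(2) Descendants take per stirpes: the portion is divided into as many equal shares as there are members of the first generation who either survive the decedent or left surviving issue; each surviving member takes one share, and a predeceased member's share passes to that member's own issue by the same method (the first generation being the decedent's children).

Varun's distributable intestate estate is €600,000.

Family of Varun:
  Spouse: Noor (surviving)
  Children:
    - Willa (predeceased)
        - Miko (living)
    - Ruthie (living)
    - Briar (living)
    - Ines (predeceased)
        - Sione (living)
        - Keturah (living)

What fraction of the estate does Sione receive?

Noor takes one-third of €600,000 = €200,000. The remaining €400,000 passes to the descendants.
The descendants' portion (€400,000) is divided into 4 shares of €100,000: Ruthie and Briar each take €100,000; Willa's €100,000 share passes to Willa's issue; Ines's €100,000 share passes to Ines's issue.
Willa's share (€100,000) passes entirely to Miko.
Ines's share (€100,000) is divided into 2 shares of €50,000: Sione and Keturah each take €50,000.

Sione receives 1/12 of the estate.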